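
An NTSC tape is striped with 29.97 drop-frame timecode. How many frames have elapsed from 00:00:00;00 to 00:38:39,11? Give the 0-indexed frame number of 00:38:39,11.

Complete 10-minute blocks: 3, each 17982 frames → 53946.
Remaining 8 whole minutes in the current block: 1800 + 7 × 1798 = 14386 frames.
Within the current minute: 39 × 30 + 11 − 2 = 1179 (labels ;00/;01 skipped at this minute). Total = 53946 + 14386 + 1179 = 69511.

69511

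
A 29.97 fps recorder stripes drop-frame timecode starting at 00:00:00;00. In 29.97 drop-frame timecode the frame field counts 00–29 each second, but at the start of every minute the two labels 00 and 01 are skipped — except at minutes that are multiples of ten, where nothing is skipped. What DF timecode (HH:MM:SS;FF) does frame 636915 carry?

05:54:11;23

Each 10-minute DF block holds 10 × 60 × 30 − 9 × 2 = 17982 frames. 636915 ÷ 17982 → 35 full blocks, remainder 7545.
Within the partial block the first minute is 1800 frames and each further minute 1798, so 4 further minute boundaries passed. Total skipped labels = 18 × 35 + 2 × 4 = 638.
Non-drop label index = 636915 + 638 = 637553; at 30 labels/s that is 05:54:11:23, i.e. DF 05:54:11;23.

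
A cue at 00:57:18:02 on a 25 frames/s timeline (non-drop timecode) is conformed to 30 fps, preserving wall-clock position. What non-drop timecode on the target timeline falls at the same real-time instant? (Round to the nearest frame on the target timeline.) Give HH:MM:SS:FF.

00:57:18:02

Source frame index: (0×3600 + 57×60 + 18) × 25 + 2 = 85952.
Real time: 85952 / (25) = 85952/25 s.
Target frame: (85952/25) × (30) = 515712/5 ≈ 103142.400 → 103142.
At 30 labels/s: frame 103142 → 00:57:18:02.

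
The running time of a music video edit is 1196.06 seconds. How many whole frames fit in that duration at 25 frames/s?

Frames = 1196.06 × 25 = 59803/2 ≈ 29901.5000.
Complete frames: 29901.

29901 frames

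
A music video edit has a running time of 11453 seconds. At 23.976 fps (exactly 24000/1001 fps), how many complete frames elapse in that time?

274597 frames

Frames = 11453 × 24000/1001 = 21144000/77 ≈ 274597.4026.
Complete frames: 274597.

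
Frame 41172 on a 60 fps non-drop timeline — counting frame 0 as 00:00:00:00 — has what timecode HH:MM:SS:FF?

00:11:26:12

41172 ÷ 60 = 686 full seconds, remainder 12 frames.
686 s = 0 h 11 min 26 s.
Timecode: 00:11:26:12.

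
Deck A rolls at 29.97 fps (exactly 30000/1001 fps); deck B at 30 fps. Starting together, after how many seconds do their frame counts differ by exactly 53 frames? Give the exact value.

53053/30 seconds

The gap grows by |30 − 30000/1001| = 30/1001 frames per second.
Time for a 53-frame gap: 53 ÷ (30/1001) = 53053/30 s.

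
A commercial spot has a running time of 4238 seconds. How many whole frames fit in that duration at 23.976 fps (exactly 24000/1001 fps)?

Frames = 4238 × 24000/1001 = 7824000/77 ≈ 101610.3896.
Complete frames: 101610.

101610 frames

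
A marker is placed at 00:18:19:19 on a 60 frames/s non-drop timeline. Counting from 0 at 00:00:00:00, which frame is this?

Total seconds to the label: (0 × 3600 + 18 × 60 + 19) = 1099.
Frame index = 1099 × 60 + 19 = 65959.

frame 65959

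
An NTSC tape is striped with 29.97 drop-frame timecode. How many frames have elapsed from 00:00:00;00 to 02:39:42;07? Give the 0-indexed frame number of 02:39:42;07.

As if non-drop at 30 labels/s: (2 × 3600 + 39 × 60 + 42) × 30 + 7 = 287467.
Minute boundaries passed: 159; those not divisible by 10: 159 − 15 = 144; dropped labels = 2 × 144 = 288.
Actual frame index = 287467 − 288 = 287179.

287179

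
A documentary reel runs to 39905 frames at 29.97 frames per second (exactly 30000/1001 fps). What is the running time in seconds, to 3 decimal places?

Running time = 39905 × 1001/30000 = 7988981/6000 s ≈ 1331.497 s.

1331.497 seconds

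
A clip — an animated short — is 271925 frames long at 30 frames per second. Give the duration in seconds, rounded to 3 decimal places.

9064.167 seconds

Running time = 271925 × 1/30 = 54385/6 s ≈ 9064.167 s.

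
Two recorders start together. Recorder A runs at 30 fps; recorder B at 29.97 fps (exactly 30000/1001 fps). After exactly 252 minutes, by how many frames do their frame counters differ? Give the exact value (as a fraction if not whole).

252 min = 15120 s.
A emits 30 × 15120 = 453600 frames; B emits 30000/1001 × 15120 = 64800000/143.
Difference = 64800/143 frames (≈ 453.1469); B is behind A.

64800/143 frames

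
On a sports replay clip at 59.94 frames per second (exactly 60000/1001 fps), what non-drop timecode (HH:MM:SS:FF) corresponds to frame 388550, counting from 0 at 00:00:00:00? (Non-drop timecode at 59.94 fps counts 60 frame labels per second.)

388550 ÷ 60 = 6475 full seconds, remainder 50 frames.
6475 s = 1 h 47 min 55 s.
Timecode: 01:47:55:50.

01:47:55:50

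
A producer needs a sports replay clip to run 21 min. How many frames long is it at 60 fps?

75600 frames

21 min = 1260 s.
Frames = 1260 × 60 = 75600.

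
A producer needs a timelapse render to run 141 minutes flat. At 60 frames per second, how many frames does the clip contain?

141 min = 8460 s.
Frames = 8460 × 60 = 507600.

507600 frames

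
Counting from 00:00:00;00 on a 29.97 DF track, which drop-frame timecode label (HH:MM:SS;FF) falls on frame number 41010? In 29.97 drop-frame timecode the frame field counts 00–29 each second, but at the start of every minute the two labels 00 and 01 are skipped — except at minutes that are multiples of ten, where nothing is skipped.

00:22:48;10

Each 10-minute DF block holds 10 × 60 × 30 − 9 × 2 = 17982 frames. 41010 ÷ 17982 → 2 full blocks, remainder 5046.
Within the partial block the first minute is 1800 frames and each further minute 1798, so 2 further minute boundaries passed. Total skipped labels = 18 × 2 + 2 × 2 = 40.
Non-drop label index = 41010 + 40 = 41050; at 30 labels/s that is 00:22:48:10, i.e. DF 00:22:48;10.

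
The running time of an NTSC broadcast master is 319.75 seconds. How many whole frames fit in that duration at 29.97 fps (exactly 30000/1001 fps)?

9582 frames

Frames = 319.75 × 30000/1001 = 9592500/1001 ≈ 9582.9171.
Complete frames: 9582.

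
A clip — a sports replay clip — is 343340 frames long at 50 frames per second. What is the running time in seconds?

Running time = 343340 / (50) = 6866.8 s.

6866.8 seconds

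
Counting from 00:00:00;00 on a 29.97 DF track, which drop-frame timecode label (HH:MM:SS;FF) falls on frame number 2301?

Each 10-minute DF block holds 10 × 60 × 30 − 9 × 2 = 17982 frames. 2301 ÷ 17982 → 0 full blocks, remainder 2301.
Within the partial block the first minute is 1800 frames and each further minute 1798, so 1 further minute boundary passed. Total skipped labels = 18 × 0 + 2 × 1 = 2.
Non-drop label index = 2301 + 2 = 2303; at 30 labels/s that is 00:01:16:23, i.e. DF 00:01:16;23.

00:01:16;23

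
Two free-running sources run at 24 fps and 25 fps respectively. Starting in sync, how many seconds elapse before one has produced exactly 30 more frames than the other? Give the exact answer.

The gap grows by |25 − 24| = 1 frame per second.
Time for a 30-frame gap: 30 ÷ (1) = 30 s.

30 seconds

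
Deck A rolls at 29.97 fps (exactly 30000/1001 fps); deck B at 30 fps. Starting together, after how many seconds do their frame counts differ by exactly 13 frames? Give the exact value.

The gap grows by |30 − 30000/1001| = 30/1001 frames per second.
Time for a 13-frame gap: 13 ÷ (30/1001) = 13013/30 s.

13013/30 seconds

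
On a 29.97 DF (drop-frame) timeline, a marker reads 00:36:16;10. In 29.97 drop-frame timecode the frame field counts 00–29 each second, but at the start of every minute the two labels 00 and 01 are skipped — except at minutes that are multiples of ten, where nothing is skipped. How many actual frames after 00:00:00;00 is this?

65224

As if non-drop at 30 labels/s: (0 × 3600 + 36 × 60 + 16) × 30 + 10 = 65290.
Minute boundaries passed: 36; those not divisible by 10: 36 − 3 = 33; dropped labels = 2 × 33 = 66.
Actual frame index = 65290 − 66 = 65224.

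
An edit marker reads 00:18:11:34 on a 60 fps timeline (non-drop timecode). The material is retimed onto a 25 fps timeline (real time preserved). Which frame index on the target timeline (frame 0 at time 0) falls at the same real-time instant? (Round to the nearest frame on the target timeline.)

Source frame index: (0×3600 + 18×60 + 11) × 60 + 34 = 65494.
Real time: 65494 / (60) = 32747/30 s.
Target frame: (32747/30) × (25) = 163735/6 ≈ 27289.167 → 27289.

frame 27289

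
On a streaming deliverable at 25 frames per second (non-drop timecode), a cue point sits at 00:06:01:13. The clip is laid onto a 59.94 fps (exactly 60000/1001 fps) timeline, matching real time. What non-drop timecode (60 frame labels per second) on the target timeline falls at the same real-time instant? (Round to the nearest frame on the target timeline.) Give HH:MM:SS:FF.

Source frame index: (0×3600 + 6×60 + 1) × 25 + 13 = 9038.
Real time: 9038 / (25) = 9038/25 s.
Target frame: (9038/25) × (60000/1001) = 21691200/1001 ≈ 21669.530 → 21670.
At 60 labels/s: frame 21670 → 00:06:01:10.

00:06:01:10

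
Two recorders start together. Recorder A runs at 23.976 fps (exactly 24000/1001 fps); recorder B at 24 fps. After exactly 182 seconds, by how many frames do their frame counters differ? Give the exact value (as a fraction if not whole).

A emits 24000/1001 × 182 = 48000/11 frames; B emits 24 × 182 = 4368.
Difference = 48/11 frames (≈ 4.3636); B is ahead of A.

48/11 frames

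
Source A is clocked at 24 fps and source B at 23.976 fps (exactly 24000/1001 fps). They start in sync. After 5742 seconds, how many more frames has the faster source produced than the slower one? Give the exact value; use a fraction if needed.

12528/91 frames

A emits 24 × 5742 = 137808 frames; B emits 24000/1001 × 5742 = 12528000/91.
Difference = 12528/91 frames (≈ 137.6703); B is behind A.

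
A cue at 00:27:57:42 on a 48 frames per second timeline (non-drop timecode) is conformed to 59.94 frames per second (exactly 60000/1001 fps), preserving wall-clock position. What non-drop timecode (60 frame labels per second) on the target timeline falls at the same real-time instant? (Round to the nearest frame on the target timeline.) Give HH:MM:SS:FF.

00:27:56:12

Source frame index: (0×3600 + 27×60 + 57) × 48 + 42 = 80538.
Real time: 80538 / (48) = 13423/8 s.
Target frame: (13423/8) × (60000/1001) = 100672500/1001 ≈ 100571.928 → 100572.
At 60 labels/s: frame 100572 → 00:27:56:12.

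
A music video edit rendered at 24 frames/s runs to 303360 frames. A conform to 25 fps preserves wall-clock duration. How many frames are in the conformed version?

316000 frames

Target frames = source frames × (target rate / source rate) = 303360 × (25)/(24) = 303360 × 25/24 = 316000.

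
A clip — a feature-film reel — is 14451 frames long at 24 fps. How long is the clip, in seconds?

Running time = 14451 / (24) = 602.125 s.

602.125 seconds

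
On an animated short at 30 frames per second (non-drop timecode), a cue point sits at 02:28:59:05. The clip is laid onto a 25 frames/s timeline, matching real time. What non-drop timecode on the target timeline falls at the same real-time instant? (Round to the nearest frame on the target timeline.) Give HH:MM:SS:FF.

Source frame index: (2×3600 + 28×60 + 59) × 30 + 5 = 268175.
Real time: 268175 / (30) = 53635/6 s.
Target frame: (53635/6) × (25) = 1340875/6 ≈ 223479.167 → 223479.
At 25 labels/s: frame 223479 → 02:28:59:04.

02:28:59:04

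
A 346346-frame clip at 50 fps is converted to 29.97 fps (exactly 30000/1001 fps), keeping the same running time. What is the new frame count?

207600 frames

Target frames = source frames × (target rate / source rate) = 346346 × (30000/1001)/(50) = 346346 × 600/1001 = 207600.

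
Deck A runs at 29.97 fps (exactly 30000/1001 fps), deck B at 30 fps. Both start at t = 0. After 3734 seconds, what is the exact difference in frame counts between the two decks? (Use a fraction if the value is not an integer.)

A emits 30000/1001 × 3734 = 112020000/1001 frames; B emits 30 × 3734 = 112020.
Difference = 112020/1001 frames (≈ 111.9081); B is ahead of A.

112020/1001 frames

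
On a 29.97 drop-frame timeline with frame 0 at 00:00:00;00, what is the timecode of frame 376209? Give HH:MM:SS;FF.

03:29:12;27

Each 10-minute DF block holds 10 × 60 × 30 − 9 × 2 = 17982 frames. 376209 ÷ 17982 → 20 full blocks, remainder 16569.
Within the partial block the first minute is 1800 frames and each further minute 1798, so 9 further minute boundaries passed. Total skipped labels = 18 × 20 + 2 × 9 = 378.
Non-drop label index = 376209 + 378 = 376587; at 30 labels/s that is 03:29:12:27, i.e. DF 03:29:12;27.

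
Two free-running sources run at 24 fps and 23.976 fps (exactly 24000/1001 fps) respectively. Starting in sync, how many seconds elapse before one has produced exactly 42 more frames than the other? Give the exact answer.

1751.75 seconds

The gap grows by |24000/1001 − 24| = 24/1001 frames per second.
Time for a 42-frame gap: 42 ÷ (24/1001) = 1751.75 s.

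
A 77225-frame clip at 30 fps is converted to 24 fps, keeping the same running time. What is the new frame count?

61780 frames

Target frames = source frames × (target rate / source rate) = 77225 × (24)/(30) = 77225 × 4/5 = 61780.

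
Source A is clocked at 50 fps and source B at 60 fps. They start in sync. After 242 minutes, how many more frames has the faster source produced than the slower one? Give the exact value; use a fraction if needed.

242 min = 14520 s.
A emits 50 × 14520 = 726000 frames; B emits 60 × 14520 = 871200.
Difference = 145200 frames; B is ahead of A.

145200 frames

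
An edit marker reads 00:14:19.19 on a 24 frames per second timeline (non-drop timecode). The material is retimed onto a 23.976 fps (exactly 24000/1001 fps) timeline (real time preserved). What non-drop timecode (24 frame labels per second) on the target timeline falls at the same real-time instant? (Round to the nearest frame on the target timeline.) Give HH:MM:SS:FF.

Source frame index: (0×3600 + 14×60 + 19) × 24 + 19 = 20635.
Real time: 20635 / (24) = 20635/24 s.
Target frame: (20635/24) × (24000/1001) = 20635000/1001 ≈ 20614.386 → 20614.
At 24 labels/s: frame 20614 → 00:14:18:22.

00:14:18:22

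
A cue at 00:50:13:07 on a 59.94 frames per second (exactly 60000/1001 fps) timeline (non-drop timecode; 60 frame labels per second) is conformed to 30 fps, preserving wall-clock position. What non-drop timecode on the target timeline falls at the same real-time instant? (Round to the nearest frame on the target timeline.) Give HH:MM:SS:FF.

Source frame index: (0×3600 + 50×60 + 13) × 60 + 7 = 180787.
Real time: 180787 / (60000/1001) = 180967787/60000 s.
Target frame: (180967787/60000) × (30) = 180967787/2000 ≈ 90483.894 → 90484.
At 30 labels/s: frame 90484 → 00:50:16:04.

00:50:16:04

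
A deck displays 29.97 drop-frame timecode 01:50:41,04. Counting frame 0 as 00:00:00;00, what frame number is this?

As if non-drop at 30 labels/s: (1 × 3600 + 50 × 60 + 41) × 30 + 4 = 199234.
Minute boundaries passed: 110; those not divisible by 10: 110 − 11 = 99; dropped labels = 2 × 99 = 198.
Actual frame index = 199234 − 198 = 199036.

199036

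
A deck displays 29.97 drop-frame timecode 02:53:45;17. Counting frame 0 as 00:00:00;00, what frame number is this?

Complete 10-minute blocks: 17, each 17982 frames → 305694.
Remaining 3 whole minutes in the current block: 1800 + 2 × 1798 = 5396 frames.
Within the current minute: 45 × 30 + 17 − 2 = 1365 (labels ;00/;01 skipped at this minute). Total = 305694 + 5396 + 1365 = 312455.

312455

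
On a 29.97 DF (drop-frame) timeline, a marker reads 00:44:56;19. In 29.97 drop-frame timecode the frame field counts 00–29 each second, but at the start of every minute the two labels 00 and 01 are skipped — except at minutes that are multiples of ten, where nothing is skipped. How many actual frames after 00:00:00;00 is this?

Complete 10-minute blocks: 4, each 17982 frames → 71928.
Remaining 4 whole minutes in the current block: 1800 + 3 × 1798 = 7194 frames.
Within the current minute: 56 × 30 + 19 − 2 = 1697 (labels ;00/;01 skipped at this minute). Total = 71928 + 7194 + 1697 = 80819.

80819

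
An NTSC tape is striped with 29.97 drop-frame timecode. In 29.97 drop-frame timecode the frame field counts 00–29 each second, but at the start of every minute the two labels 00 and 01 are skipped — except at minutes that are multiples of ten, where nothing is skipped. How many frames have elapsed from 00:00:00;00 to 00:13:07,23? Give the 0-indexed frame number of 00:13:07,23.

23609

Complete 10-minute blocks: 1, each 17982 frames → 17982.
Remaining 3 whole minutes in the current block: 1800 + 2 × 1798 = 5396 frames.
Within the current minute: 7 × 30 + 23 − 2 = 231 (labels ;00/;01 skipped at this minute). Total = 17982 + 5396 + 231 = 23609.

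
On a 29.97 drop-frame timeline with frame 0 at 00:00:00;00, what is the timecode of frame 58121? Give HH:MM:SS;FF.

00:32:19;09

Each 10-minute DF block holds 10 × 60 × 30 − 9 × 2 = 17982 frames. 58121 ÷ 17982 → 3 full blocks, remainder 4175.
Within the partial block the first minute is 1800 frames and each further minute 1798, so 2 further minute boundaries passed. Total skipped labels = 18 × 3 + 2 × 2 = 58.
Non-drop label index = 58121 + 58 = 58179; at 30 labels/s that is 00:32:19:09, i.e. DF 00:32:19;09.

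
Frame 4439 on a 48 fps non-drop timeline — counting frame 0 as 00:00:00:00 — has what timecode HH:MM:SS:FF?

00:01:32:23

4439 ÷ 48 = 92 full seconds, remainder 23 frames.
92 s = 0 h 1 min 32 s.
Timecode: 00:01:32:23.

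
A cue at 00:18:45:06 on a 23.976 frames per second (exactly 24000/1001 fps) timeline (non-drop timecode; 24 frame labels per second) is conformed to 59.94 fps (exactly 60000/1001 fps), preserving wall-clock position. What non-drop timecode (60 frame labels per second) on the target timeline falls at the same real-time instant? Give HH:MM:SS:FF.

Source frame index: (0×3600 + 18×60 + 45) × 24 + 6 = 27006.
Real time: 27006 / (24000/1001) = 4505501/4000 s.
Target frame: (4505501/4000) × (60000/1001) = 67515.
At 60 labels/s: frame 67515 → 00:18:45:15.

00:18:45:15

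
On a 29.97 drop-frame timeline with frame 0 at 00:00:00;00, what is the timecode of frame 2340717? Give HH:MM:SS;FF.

21:41:41;29

Ten DF minutes hold 17982 frames, so frame 2340717 lies in block 130 (frames 2337660–2355641) with 3057 frames into that block.
The block's first minute is 1800 frames and the rest 1798 each; 3057 frames reaches minute 1, so 130 × 18 + 1 × 2 = 2342 labels have been skipped so far.
Adding those back, label number 2340717 + 2342 = 2343059 at 30 labels/s is 78101 s + 29 f = 21 h 41 min 41 s frame 29, i.e. 21:41:41;29.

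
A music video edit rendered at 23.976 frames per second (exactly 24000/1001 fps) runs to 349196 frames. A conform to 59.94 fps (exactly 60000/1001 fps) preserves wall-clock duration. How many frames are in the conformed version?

Target frames = source frames × (target rate / source rate) = 349196 × (60000/1001)/(24000/1001) = 349196 × 5/2 = 872990.

872990 frames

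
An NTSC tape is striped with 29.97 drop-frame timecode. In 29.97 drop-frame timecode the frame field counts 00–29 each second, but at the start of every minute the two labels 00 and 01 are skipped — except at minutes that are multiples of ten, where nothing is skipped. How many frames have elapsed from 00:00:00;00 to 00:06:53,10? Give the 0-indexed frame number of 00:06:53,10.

As if non-drop at 30 labels/s: (0 × 3600 + 6 × 60 + 53) × 30 + 10 = 12400.
Minute boundaries passed: 6; those not divisible by 10: 6 − 0 = 6; dropped labels = 2 × 6 = 12.
Actual frame index = 12400 − 12 = 12388.

12388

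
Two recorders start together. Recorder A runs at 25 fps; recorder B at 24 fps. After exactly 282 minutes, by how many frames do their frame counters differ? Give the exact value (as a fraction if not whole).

282 min = 16920 s.
A emits 25 × 16920 = 423000 frames; B emits 24 × 16920 = 406080.
Difference = 16920 frames; B is behind A.

16920 frames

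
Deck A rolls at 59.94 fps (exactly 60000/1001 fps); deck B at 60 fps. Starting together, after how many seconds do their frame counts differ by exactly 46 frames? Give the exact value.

The gap grows by |60 − 60000/1001| = 60/1001 frames per second.
Time for a 46-frame gap: 46 ÷ (60/1001) = 23023/30 s.

23023/30 seconds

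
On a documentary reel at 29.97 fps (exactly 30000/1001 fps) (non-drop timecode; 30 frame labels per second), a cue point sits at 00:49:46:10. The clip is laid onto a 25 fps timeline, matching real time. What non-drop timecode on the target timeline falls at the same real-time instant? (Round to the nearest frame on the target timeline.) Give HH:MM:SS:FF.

00:49:49:08

Source frame index: (0×3600 + 49×60 + 46) × 30 + 10 = 89590.
Real time: 89590 / (30000/1001) = 8967959/3000 s.
Target frame: (8967959/3000) × (25) = 8967959/120 ≈ 74732.992 → 74733.
At 25 labels/s: frame 74733 → 00:49:49:08.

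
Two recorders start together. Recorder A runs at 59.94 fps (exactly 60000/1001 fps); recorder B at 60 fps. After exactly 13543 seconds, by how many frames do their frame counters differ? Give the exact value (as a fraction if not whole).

812580/1001 frames

A emits 60000/1001 × 13543 = 812580000/1001 frames; B emits 60 × 13543 = 812580.
Difference = 812580/1001 frames (≈ 811.7682); B is ahead of A.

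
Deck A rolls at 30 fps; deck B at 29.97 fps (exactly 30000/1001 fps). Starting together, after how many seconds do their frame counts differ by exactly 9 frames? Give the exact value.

300.3 seconds

The gap grows by |30000/1001 − 30| = 30/1001 frames per second.
Time for a 9-frame gap: 9 ÷ (30/1001) = 300.3 s.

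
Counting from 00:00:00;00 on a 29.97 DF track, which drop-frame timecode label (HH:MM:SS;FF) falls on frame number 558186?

05:10:24;24

Each 10-minute DF block holds 10 × 60 × 30 − 9 × 2 = 17982 frames. 558186 ÷ 17982 → 31 full blocks, remainder 744.
Within the partial block the first minute is 1800 frames and each further minute 1798, so 0 further minute boundaries passed. Total skipped labels = 18 × 31 + 2 × 0 = 558.
Non-drop label index = 558186 + 558 = 558744; at 30 labels/s that is 05:10:24:24, i.e. DF 05:10:24;24.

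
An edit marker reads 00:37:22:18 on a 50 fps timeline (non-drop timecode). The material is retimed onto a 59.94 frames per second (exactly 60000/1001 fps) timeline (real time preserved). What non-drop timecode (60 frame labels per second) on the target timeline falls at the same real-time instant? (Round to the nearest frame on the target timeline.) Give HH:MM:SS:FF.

Source frame index: (0×3600 + 37×60 + 22) × 50 + 18 = 112118.
Real time: 112118 / (50) = 56059/25 s.
Target frame: (56059/25) × (60000/1001) = 134541600/1001 ≈ 134407.193 → 134407.
At 60 labels/s: frame 134407 → 00:37:20:07.

00:37:20:07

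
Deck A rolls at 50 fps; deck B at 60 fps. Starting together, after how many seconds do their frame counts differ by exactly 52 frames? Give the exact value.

The gap grows by |60 − 50| = 10 frames per second.
Time for a 52-frame gap: 52 ÷ (10) = 5.2 s.

5.2 seconds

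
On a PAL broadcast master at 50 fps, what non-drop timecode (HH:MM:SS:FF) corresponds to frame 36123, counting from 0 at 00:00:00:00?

36123 ÷ 50 = 722 full seconds, remainder 23 frames.
722 s = 0 h 12 min 2 s.
Timecode: 00:12:02:23.

00:12:02:23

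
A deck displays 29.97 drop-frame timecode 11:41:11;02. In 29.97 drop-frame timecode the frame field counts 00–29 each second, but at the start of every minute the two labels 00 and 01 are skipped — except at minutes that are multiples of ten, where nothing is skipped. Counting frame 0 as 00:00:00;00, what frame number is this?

Complete 10-minute blocks: 70, each 17982 frames → 1258740.
Remaining 1 whole minute in the current block: 1800 + 0 × 1798 = 1800 frames.
Within the current minute: 11 × 30 + 2 − 2 = 330 (labels ;00/;01 skipped at this minute). Total = 1258740 + 1800 + 330 = 1260870.

1260870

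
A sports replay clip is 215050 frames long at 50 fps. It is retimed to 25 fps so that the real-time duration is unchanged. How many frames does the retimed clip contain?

Target frames = source frames × (target rate / source rate) = 215050 × (25)/(50) = 215050 × 1/2 = 107525.

107525 frames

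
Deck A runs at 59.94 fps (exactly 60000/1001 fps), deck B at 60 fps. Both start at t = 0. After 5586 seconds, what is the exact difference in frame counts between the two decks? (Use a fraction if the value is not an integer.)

47880/143 frames

A emits 60000/1001 × 5586 = 47880000/143 frames; B emits 60 × 5586 = 335160.
Difference = 47880/143 frames (≈ 334.8252); B is ahead of A.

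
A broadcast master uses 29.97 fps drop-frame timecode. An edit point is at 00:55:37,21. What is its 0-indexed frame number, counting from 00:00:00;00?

Complete 10-minute blocks: 5, each 17982 frames → 89910.
Remaining 5 whole minutes in the current block: 1800 + 4 × 1798 = 8992 frames.
Within the current minute: 37 × 30 + 21 − 2 = 1129 (labels ;00/;01 skipped at this minute). Total = 89910 + 8992 + 1129 = 100031.

100031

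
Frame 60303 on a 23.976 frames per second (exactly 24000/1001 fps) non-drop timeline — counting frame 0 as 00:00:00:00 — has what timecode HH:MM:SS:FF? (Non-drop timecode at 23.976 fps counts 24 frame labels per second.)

00:41:52:15

60303 ÷ 24 = 2512 full seconds, remainder 15 frames.
2512 s = 0 h 41 min 52 s.
Timecode: 00:41:52:15.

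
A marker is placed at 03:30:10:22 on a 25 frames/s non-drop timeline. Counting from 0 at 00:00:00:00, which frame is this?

Total seconds to the label: (3 × 3600 + 30 × 60 + 10) = 12610.
Frame index = 12610 × 25 + 22 = 315272.

frame 315272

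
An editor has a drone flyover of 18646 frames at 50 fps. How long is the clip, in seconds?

Running time = 18646 / (50) = 372.92 s.

372.92 seconds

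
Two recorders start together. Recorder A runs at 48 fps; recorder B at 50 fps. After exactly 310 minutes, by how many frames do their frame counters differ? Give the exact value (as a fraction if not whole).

37200 frames

310 min = 18600 s.
A emits 48 × 18600 = 892800 frames; B emits 50 × 18600 = 930000.
Difference = 37200 frames; B is ahead of A.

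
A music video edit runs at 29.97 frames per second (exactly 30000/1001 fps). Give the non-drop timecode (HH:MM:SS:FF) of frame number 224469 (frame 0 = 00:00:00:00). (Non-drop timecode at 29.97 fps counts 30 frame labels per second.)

02:04:42:09

224469 ÷ 30 = 7482 full seconds, remainder 9 frames.
7482 s = 2 h 4 min 42 s.
Timecode: 02:04:42:09.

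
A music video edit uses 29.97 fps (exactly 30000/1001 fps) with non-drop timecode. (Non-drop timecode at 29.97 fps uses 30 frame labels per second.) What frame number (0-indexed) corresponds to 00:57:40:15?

frame 103815

Total seconds to the label: (0 × 3600 + 57 × 60 + 40) = 3460.
Frame index = 3460 × 30 + 15 = 103815.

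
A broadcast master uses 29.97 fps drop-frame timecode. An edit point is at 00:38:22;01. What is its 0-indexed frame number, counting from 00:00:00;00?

Complete 10-minute blocks: 3, each 17982 frames → 53946.
Remaining 8 whole minutes in the current block: 1800 + 7 × 1798 = 14386 frames.
Within the current minute: 22 × 30 + 1 − 2 = 659 (labels ;00/;01 skipped at this minute). Total = 53946 + 14386 + 659 = 68991.

68991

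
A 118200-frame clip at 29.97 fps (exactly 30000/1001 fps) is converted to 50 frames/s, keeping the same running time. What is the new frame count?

Target frames = source frames × (target rate / source rate) = 118200 × (50)/(30000/1001) = 118200 × 1001/600 = 197197.

197197 frames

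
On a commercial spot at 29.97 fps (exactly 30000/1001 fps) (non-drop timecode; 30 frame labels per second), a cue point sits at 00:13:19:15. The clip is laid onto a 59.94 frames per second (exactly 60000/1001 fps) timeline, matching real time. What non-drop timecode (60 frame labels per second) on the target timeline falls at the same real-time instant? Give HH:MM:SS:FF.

Source frame index: (0×3600 + 13×60 + 19) × 30 + 15 = 23985.
Real time: 23985 / (30000/1001) = 1600599/2000 s.
Target frame: (1600599/2000) × (60000/1001) = 47970.
At 60 labels/s: frame 47970 → 00:13:19:30.

00:13:19:30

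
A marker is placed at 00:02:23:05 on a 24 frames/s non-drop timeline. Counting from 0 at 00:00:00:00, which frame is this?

3437

Total seconds to the label: (0 × 3600 + 2 × 60 + 23) = 143.
Frame index = 143 × 24 + 5 = 3437.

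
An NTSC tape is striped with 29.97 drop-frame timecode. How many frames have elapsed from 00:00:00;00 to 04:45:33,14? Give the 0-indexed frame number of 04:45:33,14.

As if non-drop at 30 labels/s: (4 × 3600 + 45 × 60 + 33) × 30 + 14 = 514004.
Minute boundaries passed: 285; those not divisible by 10: 285 − 28 = 257; dropped labels = 2 × 257 = 514.
Actual frame index = 514004 − 514 = 513490.

513490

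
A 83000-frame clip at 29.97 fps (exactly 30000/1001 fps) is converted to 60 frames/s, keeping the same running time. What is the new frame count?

Target frames = source frames × (target rate / source rate) = 83000 × (60)/(30000/1001) = 83000 × 1001/500 = 166166.

166166 frames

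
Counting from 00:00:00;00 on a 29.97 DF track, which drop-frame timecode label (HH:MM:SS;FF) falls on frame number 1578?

Each 10-minute DF block holds 10 × 60 × 30 − 9 × 2 = 17982 frames. 1578 ÷ 17982 → 0 full blocks, remainder 1578.
Within the partial block the first minute is 1800 frames and each further minute 1798, so 0 further minute boundaries passed. Total skipped labels = 18 × 0 + 2 × 0 = 0.
Non-drop label index = 1578 + 0 = 1578; at 30 labels/s that is 00:00:52:18, i.e. DF 00:00:52;18.

00:00:52;18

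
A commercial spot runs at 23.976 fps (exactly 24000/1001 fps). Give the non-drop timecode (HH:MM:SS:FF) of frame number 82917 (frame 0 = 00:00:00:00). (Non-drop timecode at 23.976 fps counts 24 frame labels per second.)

82917 ÷ 24 = 3454 full seconds, remainder 21 frames.
3454 s = 0 h 57 min 34 s.
Timecode: 00:57:34:21.

00:57:34:21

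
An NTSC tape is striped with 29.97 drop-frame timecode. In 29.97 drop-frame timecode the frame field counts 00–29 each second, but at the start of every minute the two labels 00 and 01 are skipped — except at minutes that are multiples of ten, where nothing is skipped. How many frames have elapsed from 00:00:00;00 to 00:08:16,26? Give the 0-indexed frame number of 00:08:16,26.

14890

As if non-drop at 30 labels/s: (0 × 3600 + 8 × 60 + 16) × 30 + 26 = 14906.
Minute boundaries passed: 8; those not divisible by 10: 8 − 0 = 8; dropped labels = 2 × 8 = 16.
Actual frame index = 14906 − 16 = 14890.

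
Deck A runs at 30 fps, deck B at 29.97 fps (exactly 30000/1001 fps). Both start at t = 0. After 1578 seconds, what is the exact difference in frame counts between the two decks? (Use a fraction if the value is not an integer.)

A emits 30 × 1578 = 47340 frames; B emits 30000/1001 × 1578 = 47340000/1001.
Difference = 47340/1001 frames (≈ 47.2927); B is behind A.

47340/1001 frames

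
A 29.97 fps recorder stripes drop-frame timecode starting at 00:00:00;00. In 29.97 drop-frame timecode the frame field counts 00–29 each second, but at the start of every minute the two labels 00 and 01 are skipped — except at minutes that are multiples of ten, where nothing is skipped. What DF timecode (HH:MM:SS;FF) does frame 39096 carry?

Ten DF minutes hold 17982 frames, so frame 39096 lies in block 2 (frames 35964–53945) with 3132 frames into that block.
The block's first minute is 1800 frames and the rest 1798 each; 3132 frames reaches minute 1, so 2 × 18 + 1 × 2 = 38 labels have been skipped so far.
Adding those back, label number 39096 + 38 = 39134 at 30 labels/s is 1304 s + 14 f = 0 h 21 min 44 s frame 14, i.e. 00:21:44;14.

00:21:44;14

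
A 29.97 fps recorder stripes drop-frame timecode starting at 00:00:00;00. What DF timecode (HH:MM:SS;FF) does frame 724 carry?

00:00:24;04

Each 10-minute DF block holds 10 × 60 × 30 − 9 × 2 = 17982 frames. 724 ÷ 17982 → 0 full blocks, remainder 724.
Within the partial block the first minute is 1800 frames and each further minute 1798, so 0 further minute boundaries passed. Total skipped labels = 18 × 0 + 2 × 0 = 0.
Non-drop label index = 724 + 0 = 724; at 30 labels/s that is 00:00:24:04, i.e. DF 00:00:24;04.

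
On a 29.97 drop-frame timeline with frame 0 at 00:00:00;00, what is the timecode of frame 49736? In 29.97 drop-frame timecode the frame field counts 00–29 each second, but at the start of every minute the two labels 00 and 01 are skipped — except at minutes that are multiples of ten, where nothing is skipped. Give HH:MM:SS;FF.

Ten DF minutes hold 17982 frames, so frame 49736 lies in block 2 (frames 35964–53945) with 13772 frames into that block.
The block's first minute is 1800 frames and the rest 1798 each; 13772 frames reaches minute 7, so 2 × 18 + 7 × 2 = 50 labels have been skipped so far.
Adding those back, label number 49736 + 50 = 49786 at 30 labels/s is 1659 s + 16 f = 0 h 27 min 39 s frame 16, i.e. 00:27:39;16.

00:27:39;16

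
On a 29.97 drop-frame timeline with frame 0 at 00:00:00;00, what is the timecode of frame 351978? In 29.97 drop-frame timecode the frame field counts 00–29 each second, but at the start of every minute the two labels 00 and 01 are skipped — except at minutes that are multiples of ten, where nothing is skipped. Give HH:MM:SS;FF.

03:15:44;10

Each 10-minute DF block holds 10 × 60 × 30 − 9 × 2 = 17982 frames. 351978 ÷ 17982 → 19 full blocks, remainder 10320.
Within the partial block the first minute is 1800 frames and each further minute 1798, so 5 further minute boundaries passed. Total skipped labels = 18 × 19 + 2 × 5 = 352.
Non-drop label index = 351978 + 352 = 352330; at 30 labels/s that is 03:15:44:10, i.e. DF 03:15:44;10.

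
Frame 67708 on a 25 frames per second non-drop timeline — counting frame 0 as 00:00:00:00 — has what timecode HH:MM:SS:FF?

00:45:08:08

67708 ÷ 25 = 2708 full seconds, remainder 8 frames.
2708 s = 0 h 45 min 8 s.
Timecode: 00:45:08:08.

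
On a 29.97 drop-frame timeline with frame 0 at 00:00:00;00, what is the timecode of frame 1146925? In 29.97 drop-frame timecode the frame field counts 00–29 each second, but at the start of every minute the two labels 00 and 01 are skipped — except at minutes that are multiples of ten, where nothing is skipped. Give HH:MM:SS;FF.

10:37:49;03

Each 10-minute DF block holds 10 × 60 × 30 − 9 × 2 = 17982 frames. 1146925 ÷ 17982 → 63 full blocks, remainder 14059.
Within the partial block the first minute is 1800 frames and each further minute 1798, so 7 further minute boundaries passed. Total skipped labels = 18 × 63 + 2 × 7 = 1148.
Non-drop label index = 1146925 + 1148 = 1148073; at 30 labels/s that is 10:37:49:03, i.e. DF 10:37:49;03.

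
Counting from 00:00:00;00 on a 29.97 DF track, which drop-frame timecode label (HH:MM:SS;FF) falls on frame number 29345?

Each 10-minute DF block holds 10 × 60 × 30 − 9 × 2 = 17982 frames. 29345 ÷ 17982 → 1 full block, remainder 11363.
Within the partial block the first minute is 1800 frames and each further minute 1798, so 6 further minute boundaries passed. Total skipped labels = 18 × 1 + 2 × 6 = 30.
Non-drop label index = 29345 + 30 = 29375; at 30 labels/s that is 00:16:19:05, i.e. DF 00:16:19;05.

00:16:19;05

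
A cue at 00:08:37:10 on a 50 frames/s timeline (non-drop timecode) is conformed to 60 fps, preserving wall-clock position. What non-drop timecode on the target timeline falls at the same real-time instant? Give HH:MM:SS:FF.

00:08:37:12

Source frame index: (0×3600 + 8×60 + 37) × 50 + 10 = 25860.
Real time: 25860 / (50) = 2586/5 s.
Target frame: (2586/5) × (60) = 31032.
At 60 labels/s: frame 31032 → 00:08:37:12.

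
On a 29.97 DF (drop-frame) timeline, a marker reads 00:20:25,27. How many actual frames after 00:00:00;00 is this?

36741

As if non-drop at 30 labels/s: (0 × 3600 + 20 × 60 + 25) × 30 + 27 = 36777.
Minute boundaries passed: 20; those not divisible by 10: 20 − 2 = 18; dropped labels = 2 × 18 = 36.
Actual frame index = 36777 − 36 = 36741.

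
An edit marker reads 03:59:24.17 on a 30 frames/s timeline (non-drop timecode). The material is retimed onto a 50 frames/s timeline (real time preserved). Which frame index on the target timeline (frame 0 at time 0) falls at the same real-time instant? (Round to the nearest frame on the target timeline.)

Source frame index: (3×3600 + 59×60 + 24) × 30 + 17 = 430937.
Real time: 430937 / (30) = 430937/30 s.
Target frame: (430937/30) × (50) = 2154685/3 ≈ 718228.333 → 718228.

frame 718228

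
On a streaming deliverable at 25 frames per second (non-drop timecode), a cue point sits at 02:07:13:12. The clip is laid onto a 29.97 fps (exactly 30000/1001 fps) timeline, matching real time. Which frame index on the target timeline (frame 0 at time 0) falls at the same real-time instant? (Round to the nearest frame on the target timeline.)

Source frame index: (2×3600 + 7×60 + 13) × 25 + 12 = 190837.
Real time: 190837 / (25) = 190837/25 s.
Target frame: (190837/25) × (30000/1001) = 229004400/1001 ≈ 228775.624 → 228776.

frame 228776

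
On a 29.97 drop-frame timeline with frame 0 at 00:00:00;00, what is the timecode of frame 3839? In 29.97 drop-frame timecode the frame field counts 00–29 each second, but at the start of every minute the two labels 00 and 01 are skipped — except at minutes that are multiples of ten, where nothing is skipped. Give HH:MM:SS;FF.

00:02:08;03

Each 10-minute DF block holds 10 × 60 × 30 − 9 × 2 = 17982 frames. 3839 ÷ 17982 → 0 full blocks, remainder 3839.
Within the partial block the first minute is 1800 frames and each further minute 1798, so 2 further minute boundaries passed. Total skipped labels = 18 × 0 + 2 × 2 = 4.
Non-drop label index = 3839 + 4 = 3843; at 30 labels/s that is 00:02:08:03, i.e. DF 00:02:08;03.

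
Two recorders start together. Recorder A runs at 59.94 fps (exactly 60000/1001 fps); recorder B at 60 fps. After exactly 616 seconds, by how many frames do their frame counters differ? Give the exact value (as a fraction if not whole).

480/13 frames

A emits 60000/1001 × 616 = 480000/13 frames; B emits 60 × 616 = 36960.
Difference = 480/13 frames (≈ 36.9231); B is ahead of A.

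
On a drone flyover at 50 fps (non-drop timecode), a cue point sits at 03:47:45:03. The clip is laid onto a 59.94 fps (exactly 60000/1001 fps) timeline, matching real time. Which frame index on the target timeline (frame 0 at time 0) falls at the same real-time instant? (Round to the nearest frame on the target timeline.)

frame 819085

Source frame index: (3×3600 + 47×60 + 45) × 50 + 3 = 683253.
Real time: 683253 / (50) = 683253/50 s.
Target frame: (683253/50) × (60000/1001) = 819903600/1001 ≈ 819084.515 → 819085.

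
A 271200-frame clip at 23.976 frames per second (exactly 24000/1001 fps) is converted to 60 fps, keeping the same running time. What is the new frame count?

Target frames = source frames × (target rate / source rate) = 271200 × (60)/(24000/1001) = 271200 × 1001/400 = 678678.

678678 frames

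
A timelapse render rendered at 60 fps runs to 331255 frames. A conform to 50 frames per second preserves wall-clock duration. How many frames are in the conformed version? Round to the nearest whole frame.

276046 frames

Frames at target rate = 331255 × (50) / (60) = 1656275/6 ≈ 276045.833.
Nearest whole frame: 276046.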